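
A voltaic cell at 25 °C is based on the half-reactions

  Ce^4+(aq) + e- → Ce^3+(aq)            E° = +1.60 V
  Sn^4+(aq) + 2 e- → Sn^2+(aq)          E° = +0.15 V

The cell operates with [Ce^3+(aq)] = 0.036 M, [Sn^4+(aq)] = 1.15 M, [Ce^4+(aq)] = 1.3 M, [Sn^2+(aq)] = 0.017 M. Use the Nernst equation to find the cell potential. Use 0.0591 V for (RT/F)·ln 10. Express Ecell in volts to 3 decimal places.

+1.488 V

Ce⁴⁺/Ce³⁺ is reduced (cathode, E° = +1.60 V) and Sn⁴⁺/Sn²⁺ is oxidized (anode).
E°cell = +1.60 − (+0.15) = +1.45 V, with n = 2 electrons transferred.
Balancing gives 2 Ce^4+(aq) + Sn^2+(aq) → 2 Ce^3+(aq) + Sn^4+(aq); hence Q = ([Ce^3+(aq)]^2·[Sn^4+(aq)]) / ([Ce^4+(aq)]^2·[Sn^2+(aq)]) = 0.0519 (log Q = −1.285).
Applying E = E° − (RT ln10/nF)·log Q gives +1.45 − (0.0591/2)(−1.285) = +1.488 V.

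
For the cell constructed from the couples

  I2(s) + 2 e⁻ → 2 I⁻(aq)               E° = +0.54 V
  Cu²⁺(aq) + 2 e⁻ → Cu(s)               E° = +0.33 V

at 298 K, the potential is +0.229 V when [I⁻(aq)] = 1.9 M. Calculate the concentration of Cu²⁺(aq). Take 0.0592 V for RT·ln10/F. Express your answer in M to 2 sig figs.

0.063 M

With I₂/I⁻ at the cathode and Cu²⁺/Cu at the anode, E°cell = +0.54 − (+0.33) = +0.21 V (n = 2).
From the Nernst equation, log Q = n(E° − E)/0.0592 = 2·(+0.21 − (+0.229))/0.0592 = −0.642.
The balanced reaction is I2(s) + Cu(s) → 2 I⁻(aq) + Cu²⁺(aq), so Q = [I⁻(aq)]^2·[Cu²⁺(aq)].
Isolating [Cu²⁺(aq)] in Q = 10^{−0.642} yields log [Cu²⁺(aq)] = −1.200, i.e. 0.063 M.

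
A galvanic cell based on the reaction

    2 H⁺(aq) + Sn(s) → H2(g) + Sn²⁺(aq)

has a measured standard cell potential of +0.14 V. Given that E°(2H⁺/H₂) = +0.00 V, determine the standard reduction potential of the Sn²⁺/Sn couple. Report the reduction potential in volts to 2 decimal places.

In the reaction as written the 2H⁺/H₂ couple is reduced (cathode) and Sn²⁺/Sn is oxidized (anode), so E°cell = E°(2H⁺/H₂) − E°(Sn²⁺/Sn).
E°(Sn²⁺/Sn) = E°(cathode) − E°cell = +0.00 − (+0.14) = −0.14 V.

−0.14 V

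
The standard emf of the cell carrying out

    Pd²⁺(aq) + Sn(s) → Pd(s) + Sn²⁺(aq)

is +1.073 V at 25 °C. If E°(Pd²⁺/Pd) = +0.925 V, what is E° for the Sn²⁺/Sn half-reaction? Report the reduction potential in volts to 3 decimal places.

In the reaction as written the Pd²⁺/Pd couple is reduced (cathode) and Sn²⁺/Sn is oxidized (anode), so E°cell = E°(Pd²⁺/Pd) − E°(Sn²⁺/Sn).
E°(Sn²⁺/Sn) = E°(cathode) − E°cell = +0.925 − (+1.073) = −0.148 V.

−0.148 V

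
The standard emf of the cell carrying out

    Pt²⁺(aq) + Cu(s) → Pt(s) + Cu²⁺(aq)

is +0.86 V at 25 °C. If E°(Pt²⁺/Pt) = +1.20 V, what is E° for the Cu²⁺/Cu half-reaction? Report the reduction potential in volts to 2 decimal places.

In the reaction as written the Pt²⁺/Pt couple is reduced (cathode) and Cu²⁺/Cu is oxidized (anode), so E°cell = E°(Pt²⁺/Pt) − E°(Cu²⁺/Cu).
E°(Cu²⁺/Cu) = E°(cathode) − E°cell = +1.20 − (+0.86) = +0.34 V.

+0.34 V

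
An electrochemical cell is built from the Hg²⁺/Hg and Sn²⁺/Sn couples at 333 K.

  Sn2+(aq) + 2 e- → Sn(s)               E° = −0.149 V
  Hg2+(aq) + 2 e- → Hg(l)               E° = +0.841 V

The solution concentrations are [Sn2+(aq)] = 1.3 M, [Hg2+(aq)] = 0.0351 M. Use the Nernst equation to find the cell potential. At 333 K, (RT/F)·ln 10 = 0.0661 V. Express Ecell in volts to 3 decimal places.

+0.938 V

The Hg²⁺/Hg couple has the more positive E°, so it is the cathode; Sn²⁺/Sn is the anode.
E°cell = +0.841 − (−0.149) = +0.990 V, with n = 2 electrons transferred.
Balancing gives Hg2+(aq) + Sn(s) → Hg(l) + Sn2+(aq); hence Q = [Sn2+(aq)] / [Hg2+(aq)] = 37 (log Q = 1.569).
By the Nernst equation, E = +0.990 − (0.0661/2)·(1.569) = +0.938 V.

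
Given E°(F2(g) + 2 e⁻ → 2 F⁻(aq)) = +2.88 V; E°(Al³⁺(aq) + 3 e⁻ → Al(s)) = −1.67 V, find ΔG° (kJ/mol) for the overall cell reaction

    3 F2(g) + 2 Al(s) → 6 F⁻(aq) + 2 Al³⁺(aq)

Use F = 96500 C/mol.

In the reaction as written F2(g) is reduced, so the F₂/F⁻ couple is the cathode and Al³⁺/Al is the anode.
E°cell = +2.88 − (−1.67) = +4.55 V; balancing electrons gives n = 6.
ΔG° = −nFE°cell = −(6)(96500)(+4.55) J/mol = −2634 kJ/mol.

−2634 kJ/mol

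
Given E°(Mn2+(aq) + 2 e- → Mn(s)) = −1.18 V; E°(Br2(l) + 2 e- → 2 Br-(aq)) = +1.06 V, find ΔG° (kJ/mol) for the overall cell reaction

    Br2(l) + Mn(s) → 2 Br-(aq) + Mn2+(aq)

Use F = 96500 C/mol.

In the reaction as written Br2(l) is reduced, so the Br₂/Br⁻ couple is the cathode and Mn²⁺/Mn is the anode.
E°cell = +1.06 − (−1.18) = +2.24 V; balancing electrons gives n = 2.
ΔG° = −nFE°cell = −(2)(96500)(+2.24) J/mol = −432 kJ/mol.

−432 kJ/mol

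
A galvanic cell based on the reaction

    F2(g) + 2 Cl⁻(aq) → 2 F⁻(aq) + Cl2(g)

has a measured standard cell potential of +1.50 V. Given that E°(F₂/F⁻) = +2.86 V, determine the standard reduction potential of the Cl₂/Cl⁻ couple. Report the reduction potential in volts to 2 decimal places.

+1.36 V

In the reaction as written the F₂/F⁻ couple is reduced (cathode) and Cl₂/Cl⁻ is oxidized (anode), so E°cell = E°(F₂/F⁻) − E°(Cl₂/Cl⁻).
E°(Cl₂/Cl⁻) = E°(cathode) − E°cell = +2.86 − (+1.50) = +1.36 V.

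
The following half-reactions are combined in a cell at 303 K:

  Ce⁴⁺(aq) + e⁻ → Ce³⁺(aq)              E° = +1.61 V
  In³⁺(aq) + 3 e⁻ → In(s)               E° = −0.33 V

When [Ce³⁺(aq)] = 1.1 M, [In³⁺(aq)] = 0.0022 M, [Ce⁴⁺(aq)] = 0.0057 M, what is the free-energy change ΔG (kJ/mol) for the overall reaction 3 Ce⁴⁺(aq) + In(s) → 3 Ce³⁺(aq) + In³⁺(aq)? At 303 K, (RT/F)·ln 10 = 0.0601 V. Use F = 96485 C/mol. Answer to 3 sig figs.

The standard cell potential is +1.61 − (−0.33) = +1.94 V, with n = 3 electrons in the balanced equation.
The reaction quotient is ([Ce³⁺(aq)]^3·[In³⁺(aq)]) / [Ce⁴⁺(aq)]^3 = 1.58×10^4; by Nernst, E = +1.94 − (0.0601/3)(4.199) = +1.8559 V.
Finally ΔG = −nFE = −(3)(96485 C/mol)(+1.8559 V) = −537 kJ/mol.

−537 kJ/mol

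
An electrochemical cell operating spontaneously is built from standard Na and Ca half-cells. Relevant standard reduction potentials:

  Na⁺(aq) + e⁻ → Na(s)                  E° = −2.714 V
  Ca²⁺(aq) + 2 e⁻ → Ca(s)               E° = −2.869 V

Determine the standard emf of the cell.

+0.155 V

Of the two couples in this cell, the one with the more positive reduction potential is reduced at the cathode: here that is Na⁺/Na (−2.714 V); Ca²⁺/Ca (−2.869 V) is the anode.
E°cell = E°(cathode) − E°(anode) = −2.714 − (−2.869) = +0.155 V.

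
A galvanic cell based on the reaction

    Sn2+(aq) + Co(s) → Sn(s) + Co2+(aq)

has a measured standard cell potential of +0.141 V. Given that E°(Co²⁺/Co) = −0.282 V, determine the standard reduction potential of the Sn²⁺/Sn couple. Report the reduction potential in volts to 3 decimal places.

In the reaction as written the Sn²⁺/Sn couple is reduced (cathode) and Co²⁺/Co is oxidized (anode), so E°cell = E°(Sn²⁺/Sn) − E°(Co²⁺/Co).
E°(Sn²⁺/Sn) = E°cell + E°(anode) = +0.141 + (−0.282) = −0.141 V.

−0.141 V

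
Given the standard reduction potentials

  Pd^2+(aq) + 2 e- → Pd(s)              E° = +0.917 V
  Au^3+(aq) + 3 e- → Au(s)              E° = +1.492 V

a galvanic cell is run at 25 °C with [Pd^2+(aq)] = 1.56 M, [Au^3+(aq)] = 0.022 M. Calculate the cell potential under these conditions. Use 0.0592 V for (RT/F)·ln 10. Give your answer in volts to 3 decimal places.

+0.537 V

Au³⁺/Au is reduced (cathode, E° = +1.492 V) and Pd²⁺/Pd is oxidized (anode).
E°cell = E°cat − E°an = +1.492 − (+0.917) = +0.575 V; n = 6.
The balanced reaction is 2 Au^3+(aq) + 3 Pd(s) → 2 Au(s) + 3 Pd^2+(aq), so Q = [Pd^2+(aq)]^3 / [Au^3+(aq)]^2 = 7.84×10^3 and log Q = 3.895.
By the Nernst equation, E = +0.575 − (0.0592/6)·(3.895) = +0.537 V.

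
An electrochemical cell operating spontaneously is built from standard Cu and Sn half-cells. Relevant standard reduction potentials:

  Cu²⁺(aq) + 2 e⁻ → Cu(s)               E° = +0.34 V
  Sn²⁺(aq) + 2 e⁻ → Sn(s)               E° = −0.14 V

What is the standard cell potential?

+0.48 V

Of the two couples in this cell, the one with the more positive reduction potential is reduced at the cathode: here that is Cu²⁺/Cu (+0.34 V); Sn²⁺/Sn (−0.14 V) is the anode.
E°cell = E°(cathode) − E°(anode) = +0.34 − (−0.14) = +0.48 V.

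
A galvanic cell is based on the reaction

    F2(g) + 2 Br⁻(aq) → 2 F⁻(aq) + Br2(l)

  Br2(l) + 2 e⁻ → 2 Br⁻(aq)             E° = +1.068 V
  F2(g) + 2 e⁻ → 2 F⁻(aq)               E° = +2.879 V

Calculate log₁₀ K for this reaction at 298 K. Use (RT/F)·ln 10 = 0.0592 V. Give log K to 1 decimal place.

log K = 61.2

The F₂/F⁻ couple is reduced (cathode); E°cell = +2.879 − (+1.068) = +1.811 V with n = 2.
At equilibrium E = 0, so log K = nE°cell / 0.0592 = (2)(+1.811) / 0.0592 = 61.2.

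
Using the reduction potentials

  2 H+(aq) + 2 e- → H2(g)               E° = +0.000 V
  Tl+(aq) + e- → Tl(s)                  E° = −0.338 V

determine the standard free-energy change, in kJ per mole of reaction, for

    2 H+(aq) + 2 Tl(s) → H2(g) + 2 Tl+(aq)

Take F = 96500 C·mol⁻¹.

In the reaction as written H+(aq) is reduced, so the 2H⁺/H₂ couple is the cathode and Tl⁺/Tl is the anode.
E°cell = +0.000 − (−0.338) = +0.338 V; balancing electrons gives n = 2.
ΔG° = −nFE°cell = −(2)(96500)(+0.338) J/mol = −65.2 kJ/mol.

−65.2 kJ/mol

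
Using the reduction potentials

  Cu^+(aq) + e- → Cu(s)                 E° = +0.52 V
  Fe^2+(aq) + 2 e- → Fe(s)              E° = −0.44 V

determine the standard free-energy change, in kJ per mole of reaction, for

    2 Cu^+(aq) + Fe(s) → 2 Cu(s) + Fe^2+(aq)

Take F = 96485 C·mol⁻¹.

In the reaction as written Cu^+(aq) is reduced, so the Cu⁺/Cu couple is the cathode and Fe²⁺/Fe is the anode.
E°cell = +0.52 − (−0.44) = +0.96 V; balancing electrons gives n = 2.
ΔG° = −nFE°cell = −(2)(96485)(+0.96) J/mol = −185 kJ/mol.

−185 kJ/mol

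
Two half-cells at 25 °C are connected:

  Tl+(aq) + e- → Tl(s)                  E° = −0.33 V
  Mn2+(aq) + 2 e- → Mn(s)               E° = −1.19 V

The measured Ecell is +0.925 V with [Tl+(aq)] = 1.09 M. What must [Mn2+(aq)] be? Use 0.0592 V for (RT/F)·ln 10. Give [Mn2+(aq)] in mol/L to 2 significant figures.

The Tl⁺/Tl couple has the larger reduction potential, so it is the cathode: E°cell = −0.33 − (−1.19) = +0.86 V and n = 2.
From the Nernst equation, log Q = n(E° − E)/0.0592 = 2·(+0.86 − (+0.925))/0.0592 = −2.196.
For 2 Tl+(aq) + Mn(s) → 2 Tl(s) + Mn2+(aq), the reaction quotient is Q = [Mn2+(aq)] / [Tl+(aq)]^2.
Isolating [Mn2+(aq)] in Q = 10^{−2.196} yields log [Mn2+(aq)] = −2.121, i.e. 0.0076 M.

0.0076 M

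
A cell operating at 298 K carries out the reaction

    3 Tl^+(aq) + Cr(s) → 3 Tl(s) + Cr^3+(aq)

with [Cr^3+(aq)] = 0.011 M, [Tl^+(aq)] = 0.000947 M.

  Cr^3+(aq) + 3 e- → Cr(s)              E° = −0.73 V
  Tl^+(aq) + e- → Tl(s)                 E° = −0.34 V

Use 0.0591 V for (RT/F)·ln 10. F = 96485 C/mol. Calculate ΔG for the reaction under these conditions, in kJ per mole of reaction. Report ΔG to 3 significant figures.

E°cell = −0.34 − (−0.73) = +0.39 V; the balanced reaction transfers n = 3 electrons.
Q = [Cr^3+(aq)] / [Tl^+(aq)]^3 = 1.3×10^7, so log Q = 7.112 and E = +0.39 − (0.0591/3)(7.112) = +0.2499 V.
Finally ΔG = −nFE = −(3)(96485 C/mol)(+0.2499 V) = −72.3 kJ/mol.

−72.3 kJ/mol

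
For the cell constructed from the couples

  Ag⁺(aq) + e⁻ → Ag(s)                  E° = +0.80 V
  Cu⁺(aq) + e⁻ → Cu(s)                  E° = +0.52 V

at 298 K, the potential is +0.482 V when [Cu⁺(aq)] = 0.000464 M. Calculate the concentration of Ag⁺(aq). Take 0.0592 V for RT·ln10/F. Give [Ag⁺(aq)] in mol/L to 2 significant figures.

1.2 M

Ag⁺/Ag is the cathode (higher E°); E°cell = +0.80 − (+0.52) = +0.28 V with n = 1.
Rearranging E = E° − (0.0592/n)·log Q gives log Q = 1(+0.28 − (+0.482))/0.0592 = −3.412.
The balanced reaction is Ag⁺(aq) + Cu(s) → Ag(s) + Cu⁺(aq), so Q = [Cu⁺(aq)] / [Ag⁺(aq)].
Substituting the known concentrations and solving, log [Ag⁺(aq)] = 0.079 and [Ag⁺(aq)] = 1.2 M.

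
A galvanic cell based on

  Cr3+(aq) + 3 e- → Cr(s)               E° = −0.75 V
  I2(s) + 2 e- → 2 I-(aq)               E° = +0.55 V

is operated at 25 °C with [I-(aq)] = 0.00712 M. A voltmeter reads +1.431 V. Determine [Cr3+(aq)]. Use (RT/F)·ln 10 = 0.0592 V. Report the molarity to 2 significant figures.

With I₂/I⁻ at the cathode and Cr³⁺/Cr at the anode, E°cell = +0.55 − (−0.75) = +1.30 V (n = 6).
Rearranging E = E° − (0.0592/n)·log Q gives log Q = 6(+1.30 − (+1.431))/0.0592 = −13.277.
For 3 I2(s) + 2 Cr(s) → 6 I-(aq) + 2 Cr3+(aq), the reaction quotient is Q = [I-(aq)]^6·[Cr3+(aq)]^2.
Isolating [Cr3+(aq)] in Q = 10^{−13.277} yields log [Cr3+(aq)] = −0.196, i.e. 0.64 M.

0.64 M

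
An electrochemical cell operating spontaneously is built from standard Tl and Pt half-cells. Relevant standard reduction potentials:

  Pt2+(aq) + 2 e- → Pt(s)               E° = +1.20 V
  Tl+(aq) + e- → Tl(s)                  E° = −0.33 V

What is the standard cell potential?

The Pt²⁺/Pt couple has the higher E°, so Pt ion is reduced (cathode) and Tl is oxidized (anode).
E°cell = E°(cathode) − E°(anode) = +1.20 − (−0.33) = +1.53 V.

+1.53 V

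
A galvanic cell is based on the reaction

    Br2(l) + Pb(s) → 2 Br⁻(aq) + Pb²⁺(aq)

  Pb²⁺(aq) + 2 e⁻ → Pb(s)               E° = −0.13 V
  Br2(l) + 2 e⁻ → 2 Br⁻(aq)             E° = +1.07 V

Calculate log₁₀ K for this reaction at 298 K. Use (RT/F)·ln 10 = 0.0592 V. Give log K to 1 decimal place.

log K = 40.5

The Br₂/Br⁻ couple is reduced (cathode); E°cell = +1.07 − (−0.13) = +1.20 V with n = 2.
At equilibrium E = 0, so log K = nE°cell / 0.0592 = (2)(+1.20) / 0.0592 = 40.5.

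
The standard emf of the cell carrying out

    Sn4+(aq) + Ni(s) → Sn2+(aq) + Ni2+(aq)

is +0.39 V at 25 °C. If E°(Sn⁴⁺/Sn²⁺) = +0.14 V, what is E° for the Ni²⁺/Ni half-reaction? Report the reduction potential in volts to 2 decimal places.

In the reaction as written the Sn⁴⁺/Sn²⁺ couple is reduced (cathode) and Ni²⁺/Ni is oxidized (anode), so E°cell = E°(Sn⁴⁺/Sn²⁺) − E°(Ni²⁺/Ni).
E°(Ni²⁺/Ni) = E°(cathode) − E°cell = +0.14 − (+0.39) = −0.25 V.

−0.25 V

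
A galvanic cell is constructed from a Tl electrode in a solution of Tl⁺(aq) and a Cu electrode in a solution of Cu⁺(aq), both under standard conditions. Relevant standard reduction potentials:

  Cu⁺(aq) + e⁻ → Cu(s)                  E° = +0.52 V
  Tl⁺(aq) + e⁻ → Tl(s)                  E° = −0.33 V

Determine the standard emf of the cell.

Of the two couples in this cell, the one with the more positive reduction potential is reduced at the cathode: here that is Cu⁺/Cu (+0.52 V); Tl⁺/Tl (−0.33 V) is the anode.
E°cell = E°(cathode) − E°(anode) = +0.52 − (−0.33) = +0.85 V.

+0.85 V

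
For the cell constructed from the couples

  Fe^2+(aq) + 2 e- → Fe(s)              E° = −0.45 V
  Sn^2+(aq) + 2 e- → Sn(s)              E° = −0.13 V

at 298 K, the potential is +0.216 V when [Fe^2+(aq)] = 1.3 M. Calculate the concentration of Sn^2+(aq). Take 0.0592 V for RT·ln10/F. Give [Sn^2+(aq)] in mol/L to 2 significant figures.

With Sn²⁺/Sn at the cathode and Fe²⁺/Fe at the anode, E°cell = −0.13 − (−0.45) = +0.32 V (n = 2).
From the Nernst equation, log Q = n(E° − E)/0.0592 = 2·(+0.32 − (+0.216))/0.0592 = 3.514.
Balancing electrons gives Sn^2+(aq) + Fe(s) → Sn(s) + Fe^2+(aq); thus Q = [Fe^2+(aq)] / [Sn^2+(aq)].
Isolating [Sn^2+(aq)] in Q = 10^{3.514} yields log [Sn^2+(aq)] = −3.400, i.e. 0.00040 M.

0.00040 M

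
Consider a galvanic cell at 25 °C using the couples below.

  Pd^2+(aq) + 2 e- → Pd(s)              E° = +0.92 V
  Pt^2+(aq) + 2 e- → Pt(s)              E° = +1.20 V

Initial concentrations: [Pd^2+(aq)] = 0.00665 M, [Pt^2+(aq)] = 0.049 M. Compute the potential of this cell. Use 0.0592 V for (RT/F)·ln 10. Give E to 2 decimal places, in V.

Pt²⁺/Pt is reduced (cathode, E° = +1.20 V) and Pd²⁺/Pd is oxidized (anode).
E°cell = E°cat − E°an = +1.20 − (+0.92) = +0.28 V; n = 2.
For the overall reaction Pt^2+(aq) + Pd(s) → Pt(s) + Pd^2+(aq), Q = [Pd^2+(aq)] / [Pt^2+(aq)] = 0.136, giving log Q = −0.867.
By the Nernst equation, E = +0.28 − (0.0592/2)·(−0.867) = +0.31 V.

+0.31 V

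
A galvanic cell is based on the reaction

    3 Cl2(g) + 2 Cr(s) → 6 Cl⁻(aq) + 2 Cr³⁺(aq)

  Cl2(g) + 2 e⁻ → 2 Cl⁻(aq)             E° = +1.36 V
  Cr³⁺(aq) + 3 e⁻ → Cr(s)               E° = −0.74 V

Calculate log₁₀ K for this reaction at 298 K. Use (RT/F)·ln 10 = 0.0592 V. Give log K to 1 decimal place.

log K = 212.8

The Cl₂/Cl⁻ couple is reduced (cathode); E°cell = +1.36 − (−0.74) = +2.10 V with n = 6.
At equilibrium E = 0, so log K = nE°cell / 0.0592 = (6)(+2.10) / 0.0592 = 212.8.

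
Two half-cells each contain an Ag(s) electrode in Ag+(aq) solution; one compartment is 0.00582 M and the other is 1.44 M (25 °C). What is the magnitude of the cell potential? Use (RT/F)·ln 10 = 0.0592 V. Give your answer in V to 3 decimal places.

For a concentration cell E°cell = 0, since both electrodes use the same couple.
The compartment with the higher Ag+(aq) concentration (1.44 M) acts as the cathode; ions are reduced there and produced at the dilute (0.00582 M) anode.
With n = 1, Ecell = −(0.0592/1)·log([dilute]/[conc]) = −(0.0592/1)·log(0.00582/1.44) = +0.142 V.

0.142 V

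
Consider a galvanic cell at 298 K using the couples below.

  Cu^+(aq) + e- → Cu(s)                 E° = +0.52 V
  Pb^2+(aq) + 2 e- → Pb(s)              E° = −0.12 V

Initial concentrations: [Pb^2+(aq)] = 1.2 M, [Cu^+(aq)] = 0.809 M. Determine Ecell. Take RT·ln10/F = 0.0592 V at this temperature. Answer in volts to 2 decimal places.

+0.63 V

Since E°(Cu⁺/Cu) > E°(Pb²⁺/Pb), Cu⁺/Cu serves as the cathode.
E°cell = +0.52 − (−0.12) = +0.64 V, with n = 2 electrons transferred.
Balancing gives 2 Cu^+(aq) + Pb(s) → 2 Cu(s) + Pb^2+(aq); hence Q = [Pb^2+(aq)] / [Cu^+(aq)]^2 = 1.83 (log Q = 0.263).
Applying E = E° − (RT ln10/nF)·log Q gives +0.64 − (0.0592/2)(0.263) = +0.63 V.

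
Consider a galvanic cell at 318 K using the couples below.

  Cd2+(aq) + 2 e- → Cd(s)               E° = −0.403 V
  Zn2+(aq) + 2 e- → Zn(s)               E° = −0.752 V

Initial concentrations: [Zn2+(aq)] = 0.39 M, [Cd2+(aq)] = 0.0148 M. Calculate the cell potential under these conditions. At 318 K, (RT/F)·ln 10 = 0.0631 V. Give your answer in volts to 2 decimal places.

+0.30 V

Cd²⁺/Cd is reduced (cathode, E° = −0.403 V) and Zn²⁺/Zn is oxidized (anode).
E°cell = −0.403 − (−0.752) = +0.349 V, with n = 2 electrons transferred.
Balancing gives Cd2+(aq) + Zn(s) → Cd(s) + Zn2+(aq); hence Q = [Zn2+(aq)] / [Cd2+(aq)] = 26.4 (log Q = 1.421).
By the Nernst equation, E = +0.349 − (0.0631/2)·(1.421) = +0.30 V.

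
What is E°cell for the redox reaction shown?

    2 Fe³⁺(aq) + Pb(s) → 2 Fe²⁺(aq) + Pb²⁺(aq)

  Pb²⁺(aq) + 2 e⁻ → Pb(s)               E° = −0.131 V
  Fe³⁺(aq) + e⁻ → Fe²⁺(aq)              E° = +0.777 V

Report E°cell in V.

+0.908 V

Fe³⁺(aq) gains electrons, so the Fe³⁺/Fe²⁺ couple is the cathode; the Pb²⁺/Pb couple is the anode.
E°cell = E°(cathode) − E°(anode) = +0.777 − (−0.131) = +0.908 V.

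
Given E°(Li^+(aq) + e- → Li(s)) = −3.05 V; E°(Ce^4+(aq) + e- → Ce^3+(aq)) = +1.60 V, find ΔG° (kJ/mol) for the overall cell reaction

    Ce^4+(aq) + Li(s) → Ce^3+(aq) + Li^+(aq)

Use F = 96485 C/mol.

−449 kJ/mol

In the reaction as written Ce^4+(aq) is reduced, so the Ce⁴⁺/Ce³⁺ couple is the cathode and Li⁺/Li is the anode.
E°cell = +1.60 − (−3.05) = +4.65 V; balancing electrons gives n = 1.
ΔG° = −nFE°cell = −(1)(96485)(+4.65) J/mol = −449 kJ/mol.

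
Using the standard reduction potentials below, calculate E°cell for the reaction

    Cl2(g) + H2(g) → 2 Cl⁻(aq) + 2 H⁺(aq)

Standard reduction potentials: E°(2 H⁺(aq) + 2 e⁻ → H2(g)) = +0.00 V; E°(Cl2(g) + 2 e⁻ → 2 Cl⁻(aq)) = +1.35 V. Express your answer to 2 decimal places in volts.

+1.35 V

In the reaction as written, Cl2(g) is reduced (cathode) and H⁺(aq) is produced by oxidation at the anode.
E°cell = E°(cathode) − E°(anode) = +1.35 − (+0.00) = +1.35 V.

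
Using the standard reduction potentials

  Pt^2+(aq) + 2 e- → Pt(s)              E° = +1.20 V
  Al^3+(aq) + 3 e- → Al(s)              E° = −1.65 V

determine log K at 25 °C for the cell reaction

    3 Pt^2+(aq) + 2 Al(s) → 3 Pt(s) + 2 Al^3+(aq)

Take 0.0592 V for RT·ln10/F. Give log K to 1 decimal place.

The Pt²⁺/Pt couple is reduced (cathode); E°cell = +1.20 − (−1.65) = +2.85 V with n = 6.
At equilibrium E = 0, so log K = nE°cell / 0.0592 = (6)(+2.85) / 0.0592 = 288.9.

log K = 288.9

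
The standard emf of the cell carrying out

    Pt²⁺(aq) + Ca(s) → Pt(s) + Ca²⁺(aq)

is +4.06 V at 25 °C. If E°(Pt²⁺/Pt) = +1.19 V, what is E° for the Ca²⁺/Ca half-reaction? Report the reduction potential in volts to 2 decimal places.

In the reaction as written the Pt²⁺/Pt couple is reduced (cathode) and Ca²⁺/Ca is oxidized (anode), so E°cell = E°(Pt²⁺/Pt) − E°(Ca²⁺/Ca).
E°(Ca²⁺/Ca) = E°(cathode) − E°cell = +1.19 − (+4.06) = −2.87 V.

−2.87 V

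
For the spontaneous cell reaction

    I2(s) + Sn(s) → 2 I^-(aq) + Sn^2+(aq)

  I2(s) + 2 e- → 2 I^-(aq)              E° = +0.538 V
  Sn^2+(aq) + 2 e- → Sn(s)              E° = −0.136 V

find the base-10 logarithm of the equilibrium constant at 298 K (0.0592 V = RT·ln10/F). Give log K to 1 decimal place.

The I₂/I⁻ couple is reduced (cathode); E°cell = +0.538 − (−0.136) = +0.674 V with n = 2.
At equilibrium E = 0, so log K = nE°cell / 0.0592 = (2)(+0.674) / 0.0592 = 22.8.

log K = 22.8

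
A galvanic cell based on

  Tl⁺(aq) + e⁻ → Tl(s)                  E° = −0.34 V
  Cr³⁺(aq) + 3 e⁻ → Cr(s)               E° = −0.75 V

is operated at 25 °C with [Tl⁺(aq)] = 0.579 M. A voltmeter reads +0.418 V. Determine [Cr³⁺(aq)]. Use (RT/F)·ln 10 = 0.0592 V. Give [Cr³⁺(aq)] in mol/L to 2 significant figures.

The Tl⁺/Tl couple has the larger reduction potential, so it is the cathode: E°cell = −0.34 − (−0.75) = +0.41 V and n = 3.
Rearranging E = E° − (0.0592/n)·log Q gives log Q = 3(+0.41 − (+0.418))/0.0592 = −0.405.
For 3 Tl⁺(aq) + Cr(s) → 3 Tl(s) + Cr³⁺(aq), the reaction quotient is Q = [Cr³⁺(aq)] / [Tl⁺(aq)]^3.
Isolating [Cr³⁺(aq)] in Q = 10^{−0.405} yields log [Cr³⁺(aq)] = −1.117, i.e. 0.076 M.

0.076 M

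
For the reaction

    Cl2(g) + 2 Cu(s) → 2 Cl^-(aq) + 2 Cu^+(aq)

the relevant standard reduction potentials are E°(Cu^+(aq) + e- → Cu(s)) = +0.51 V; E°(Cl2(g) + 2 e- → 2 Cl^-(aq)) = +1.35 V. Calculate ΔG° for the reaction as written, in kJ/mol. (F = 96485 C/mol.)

In the reaction as written Cl2(g) is reduced, so the Cl₂/Cl⁻ couple is the cathode and Cu⁺/Cu is the anode.
E°cell = +1.35 − (+0.51) = +0.84 V; balancing electrons gives n = 2.
ΔG° = −nFE°cell = −(2)(96485)(+0.84) J/mol = −162 kJ/mol.

−162 kJ/mol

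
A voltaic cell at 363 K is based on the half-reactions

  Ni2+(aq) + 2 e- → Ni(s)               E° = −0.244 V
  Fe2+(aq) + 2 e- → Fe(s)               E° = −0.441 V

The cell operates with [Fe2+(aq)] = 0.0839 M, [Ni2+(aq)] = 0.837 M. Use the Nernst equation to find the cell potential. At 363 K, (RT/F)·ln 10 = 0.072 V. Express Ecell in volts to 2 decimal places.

The Ni²⁺/Ni couple has the more positive E°, so it is the cathode; Fe²⁺/Fe is the anode.
E°cell = −0.244 − (−0.441) = +0.197 V, with n = 2 electrons transferred.
The balanced reaction is Ni2+(aq) + Fe(s) → Ni(s) + Fe2+(aq), so Q = [Fe2+(aq)] / [Ni2+(aq)] = 0.1 and log Q = −0.999.
Applying E = E° − (RT ln10/nF)·log Q gives +0.197 − (0.072/2)(−0.999) = +0.23 V.

+0.23 V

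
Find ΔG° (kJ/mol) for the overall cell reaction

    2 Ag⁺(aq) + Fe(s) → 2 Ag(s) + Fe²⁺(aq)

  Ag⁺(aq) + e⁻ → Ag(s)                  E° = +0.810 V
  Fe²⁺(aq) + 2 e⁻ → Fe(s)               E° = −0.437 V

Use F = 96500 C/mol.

−241 kJ/mol

In the reaction as written Ag⁺(aq) is reduced, so the Ag⁺/Ag couple is the cathode and Fe²⁺/Fe is the anode.
E°cell = +0.810 − (−0.437) = +1.247 V; balancing electrons gives n = 2.
ΔG° = −nFE°cell = −(2)(96500)(+1.247) J/mol = −241 kJ/mol.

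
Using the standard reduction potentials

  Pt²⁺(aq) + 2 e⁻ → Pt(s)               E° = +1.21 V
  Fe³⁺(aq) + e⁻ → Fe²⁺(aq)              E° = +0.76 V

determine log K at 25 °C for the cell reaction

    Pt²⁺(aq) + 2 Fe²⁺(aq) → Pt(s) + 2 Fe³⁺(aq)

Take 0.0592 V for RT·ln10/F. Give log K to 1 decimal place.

The Pt²⁺/Pt couple is reduced (cathode); E°cell = +1.21 − (+0.76) = +0.45 V with n = 2.
At equilibrium E = 0, so log K = nE°cell / 0.0592 = (2)(+0.45) / 0.0592 = 15.2.

log K = 15.2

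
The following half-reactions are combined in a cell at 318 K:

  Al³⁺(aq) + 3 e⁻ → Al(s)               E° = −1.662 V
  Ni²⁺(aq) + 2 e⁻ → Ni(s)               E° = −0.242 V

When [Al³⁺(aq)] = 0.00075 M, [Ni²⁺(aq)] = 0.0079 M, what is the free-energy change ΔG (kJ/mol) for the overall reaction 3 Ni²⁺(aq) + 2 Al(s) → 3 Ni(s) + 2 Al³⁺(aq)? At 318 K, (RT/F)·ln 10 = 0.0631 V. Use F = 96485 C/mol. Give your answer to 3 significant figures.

−822 kJ/mol

With Ni²⁺/Ni reduced at the cathode, E°cell = −0.242 − (−1.662) = +1.420 V and n = 6.
The reaction quotient is [Al³⁺(aq)]^2 / [Ni²⁺(aq)]^3 = 1.14; by Nernst, E = +1.420 − (0.0631/6)(0.057) = +1.4194 V.
ΔG = −nFE = −(6)(96485)(+1.4194) J/mol = −822 kJ/mol.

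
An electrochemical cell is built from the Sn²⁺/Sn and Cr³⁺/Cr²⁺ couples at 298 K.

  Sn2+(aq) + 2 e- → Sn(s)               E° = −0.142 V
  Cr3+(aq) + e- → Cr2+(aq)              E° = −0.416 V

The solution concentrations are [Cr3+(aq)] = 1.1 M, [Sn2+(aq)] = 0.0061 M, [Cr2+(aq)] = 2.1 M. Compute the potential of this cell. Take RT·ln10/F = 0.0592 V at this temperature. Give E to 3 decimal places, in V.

+0.225 V

Since E°(Sn²⁺/Sn) > E°(Cr³⁺/Cr²⁺), Sn²⁺/Sn serves as the cathode.
The standard potential is −0.142 − (−0.416) = +0.274 V and the balanced reaction transfers n = 2 electrons.
For the overall reaction Sn2+(aq) + 2 Cr2+(aq) → Sn(s) + 2 Cr3+(aq), Q = [Cr3+(aq)]^2 / ([Sn2+(aq)]·[Cr2+(aq)]^2) = 45, giving log Q = 1.653.
By the Nernst equation, E = +0.274 − (0.0592/2)·(1.653) = +0.225 V.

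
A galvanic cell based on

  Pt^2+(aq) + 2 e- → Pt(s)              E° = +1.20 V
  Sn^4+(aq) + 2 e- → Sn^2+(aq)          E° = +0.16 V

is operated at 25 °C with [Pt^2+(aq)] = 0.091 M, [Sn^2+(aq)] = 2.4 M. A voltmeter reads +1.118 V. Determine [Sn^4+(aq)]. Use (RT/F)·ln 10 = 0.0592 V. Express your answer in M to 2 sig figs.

With Pt²⁺/Pt at the cathode and Sn⁴⁺/Sn²⁺ at the anode, E°cell = +1.20 − (+0.16) = +1.04 V (n = 2).
Since E = E° − (0.0592/n)·log Q, log Q = n(E° − E)/0.0592 = −2.635.
Balancing electrons gives Pt^2+(aq) + Sn^2+(aq) → Pt(s) + Sn^4+(aq); thus Q = [Sn^4+(aq)] / ([Pt^2+(aq)]·[Sn^2+(aq)]).
Substituting the known concentrations and solving, log [Sn^4+(aq)] = −3.296 and [Sn^4+(aq)] = 0.00051 M.

0.00051 M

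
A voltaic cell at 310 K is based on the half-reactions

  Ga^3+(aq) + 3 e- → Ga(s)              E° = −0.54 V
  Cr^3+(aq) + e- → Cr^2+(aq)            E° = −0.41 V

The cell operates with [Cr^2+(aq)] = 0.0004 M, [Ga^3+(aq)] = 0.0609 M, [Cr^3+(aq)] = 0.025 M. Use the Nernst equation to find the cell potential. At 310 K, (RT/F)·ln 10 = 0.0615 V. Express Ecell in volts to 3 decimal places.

+0.265 V

The Cr³⁺/Cr²⁺ couple has the more positive E°, so it is the cathode; Ga³⁺/Ga is the anode.
The standard potential is −0.41 − (−0.54) = +0.13 V and the balanced reaction transfers n = 3 electrons.
For the overall reaction 3 Cr^3+(aq) + Ga(s) → 3 Cr^2+(aq) + Ga^3+(aq), Q = ([Cr^2+(aq)]^3·[Ga^3+(aq)]) / [Cr^3+(aq)]^3 = 2.49×10^−7, giving log Q = −6.603.
Applying E = E° − (RT ln10/nF)·log Q gives +0.13 − (0.0615/3)(−6.603) = +0.265 V.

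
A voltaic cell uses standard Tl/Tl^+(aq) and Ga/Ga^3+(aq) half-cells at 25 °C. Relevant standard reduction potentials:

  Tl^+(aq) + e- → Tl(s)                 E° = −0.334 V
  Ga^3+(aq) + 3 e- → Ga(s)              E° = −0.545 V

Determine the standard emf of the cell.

The Tl⁺/Tl couple has the higher E°, so Tl ion is reduced (cathode) and Ga is oxidized (anode).
E°cell = E°(cathode) − E°(anode) = −0.334 − (−0.545) = +0.211 V.

+0.211 V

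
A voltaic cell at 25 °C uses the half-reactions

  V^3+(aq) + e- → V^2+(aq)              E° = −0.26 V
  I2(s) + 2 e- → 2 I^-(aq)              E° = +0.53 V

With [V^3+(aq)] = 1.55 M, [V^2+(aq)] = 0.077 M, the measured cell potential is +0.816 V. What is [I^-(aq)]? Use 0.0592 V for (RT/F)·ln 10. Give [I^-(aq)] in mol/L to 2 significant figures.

I₂/I⁻ is the cathode (higher E°); E°cell = +0.53 − (−0.26) = +0.79 V with n = 2.
From the Nernst equation, log Q = n(E° − E)/0.0592 = 2·(+0.79 − (+0.816))/0.0592 = −0.878.
For I2(s) + 2 V^2+(aq) → 2 I^-(aq) + 2 V^3+(aq), the reaction quotient is Q = ([I^-(aq)]^2·[V^3+(aq)]^2) / [V^2+(aq)]^2.
Solving for the unknown gives log [I^-(aq)] = −1.743, so [I^-(aq)] ≈ 0.018 M.

0.018 M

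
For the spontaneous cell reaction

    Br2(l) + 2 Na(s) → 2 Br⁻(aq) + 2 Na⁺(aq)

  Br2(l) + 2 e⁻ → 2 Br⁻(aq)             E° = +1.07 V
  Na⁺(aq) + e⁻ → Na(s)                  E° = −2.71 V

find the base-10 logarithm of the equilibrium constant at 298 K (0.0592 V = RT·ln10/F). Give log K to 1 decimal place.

log K = 127.7

The Br₂/Br⁻ couple is reduced (cathode); E°cell = +1.07 − (−2.71) = +3.78 V with n = 2.
At equilibrium E = 0, so log K = nE°cell / 0.0592 = (2)(+3.78) / 0.0592 = 127.7.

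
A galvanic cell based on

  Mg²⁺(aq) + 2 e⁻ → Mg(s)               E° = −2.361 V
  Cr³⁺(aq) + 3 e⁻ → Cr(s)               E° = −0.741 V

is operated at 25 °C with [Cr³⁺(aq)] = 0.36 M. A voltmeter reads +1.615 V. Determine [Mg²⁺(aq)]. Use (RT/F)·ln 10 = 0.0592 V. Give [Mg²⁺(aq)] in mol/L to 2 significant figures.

The Cr³⁺/Cr couple has the larger reduction potential, so it is the cathode: E°cell = −0.741 − (−2.361) = +1.620 V and n = 6.
Rearranging E = E° − (0.0592/n)·log Q gives log Q = 6(+1.620 − (+1.615))/0.0592 = 0.507.
For 2 Cr³⁺(aq) + 3 Mg(s) → 2 Cr(s) + 3 Mg²⁺(aq), the reaction quotient is Q = [Mg²⁺(aq)]^3 / [Cr³⁺(aq)]^2.
Substituting the known concentrations and solving, log [Mg²⁺(aq)] = −0.127 and [Mg²⁺(aq)] = 0.75 M.

0.75 M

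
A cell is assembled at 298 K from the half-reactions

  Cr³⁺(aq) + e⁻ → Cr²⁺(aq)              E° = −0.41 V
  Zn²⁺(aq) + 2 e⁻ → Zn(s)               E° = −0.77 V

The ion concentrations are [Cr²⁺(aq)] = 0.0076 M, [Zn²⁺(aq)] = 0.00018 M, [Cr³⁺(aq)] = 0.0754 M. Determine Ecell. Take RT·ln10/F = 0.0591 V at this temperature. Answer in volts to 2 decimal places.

+0.53 V

Since E°(Cr³⁺/Cr²⁺) > E°(Zn²⁺/Zn), Cr³⁺/Cr²⁺ serves as the cathode.
The standard potential is −0.41 − (−0.77) = +0.36 V and the balanced reaction transfers n = 2 electrons.
For the overall reaction 2 Cr³⁺(aq) + Zn(s) → 2 Cr²⁺(aq) + Zn²⁺(aq), Q = ([Cr²⁺(aq)]^2·[Zn²⁺(aq)]) / [Cr³⁺(aq)]^2 = 1.83×10^−6, giving log Q = −5.738.
By the Nernst equation, E = +0.36 − (0.0591/2)·(−5.738) = +0.53 V.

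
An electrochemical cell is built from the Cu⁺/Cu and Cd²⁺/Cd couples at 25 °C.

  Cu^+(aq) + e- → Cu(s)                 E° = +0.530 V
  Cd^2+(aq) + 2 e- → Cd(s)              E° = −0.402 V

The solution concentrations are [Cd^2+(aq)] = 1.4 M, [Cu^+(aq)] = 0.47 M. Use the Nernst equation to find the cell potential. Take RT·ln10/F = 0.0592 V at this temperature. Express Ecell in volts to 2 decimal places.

+0.91 V

The Cu⁺/Cu couple has the more positive E°, so it is the cathode; Cd²⁺/Cd is the anode.
The standard potential is +0.530 − (−0.402) = +0.932 V and the balanced reaction transfers n = 2 electrons.
Balancing gives 2 Cu^+(aq) + Cd(s) → 2 Cu(s) + Cd^2+(aq); hence Q = [Cd^2+(aq)] / [Cu^+(aq)]^2 = 6.34 (log Q = 0.802).
By the Nernst equation, E = +0.932 − (0.0592/2)·(0.802) = +0.91 V.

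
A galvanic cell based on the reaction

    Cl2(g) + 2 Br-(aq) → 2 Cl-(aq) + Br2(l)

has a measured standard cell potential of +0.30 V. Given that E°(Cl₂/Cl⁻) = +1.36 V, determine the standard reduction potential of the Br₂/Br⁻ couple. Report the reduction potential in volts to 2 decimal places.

+1.06 V

In the reaction as written the Cl₂/Cl⁻ couple is reduced (cathode) and Br₂/Br⁻ is oxidized (anode), so E°cell = E°(Cl₂/Cl⁻) − E°(Br₂/Br⁻).
E°(Br₂/Br⁻) = E°(cathode) − E°cell = +1.36 − (+0.30) = +1.06 V.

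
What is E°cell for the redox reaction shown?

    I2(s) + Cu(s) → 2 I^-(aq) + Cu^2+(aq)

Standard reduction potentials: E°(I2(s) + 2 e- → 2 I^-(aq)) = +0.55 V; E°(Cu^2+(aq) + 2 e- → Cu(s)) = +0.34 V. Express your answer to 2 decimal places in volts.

In the reaction as written, I2(s) is reduced (cathode) and Cu^2+(aq) is produced by oxidation at the anode.
E°cell = E°(cathode) − E°(anode) = +0.55 − (+0.34) = +0.21 V.

+0.21 V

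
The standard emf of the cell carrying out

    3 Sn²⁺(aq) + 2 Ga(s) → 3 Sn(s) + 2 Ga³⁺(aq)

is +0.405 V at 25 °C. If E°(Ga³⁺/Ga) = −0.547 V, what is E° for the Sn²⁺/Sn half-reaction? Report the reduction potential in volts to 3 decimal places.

−0.142 V

In the reaction as written the Sn²⁺/Sn couple is reduced (cathode) and Ga³⁺/Ga is oxidized (anode), so E°cell = E°(Sn²⁺/Sn) − E°(Ga³⁺/Ga).
E°(Sn²⁺/Sn) = E°cell + E°(anode) = +0.405 + (−0.547) = −0.142 V.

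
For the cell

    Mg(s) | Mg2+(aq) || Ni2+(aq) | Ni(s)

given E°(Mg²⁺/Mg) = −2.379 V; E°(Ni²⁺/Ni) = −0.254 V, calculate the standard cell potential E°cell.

+2.125 V

By convention the left-hand electrode in cell notation is the anode (oxidation) and the right-hand electrode is the cathode (reduction).
E°cell = E°(right) − E°(left) = −0.254 − (−2.379) = +2.125 V.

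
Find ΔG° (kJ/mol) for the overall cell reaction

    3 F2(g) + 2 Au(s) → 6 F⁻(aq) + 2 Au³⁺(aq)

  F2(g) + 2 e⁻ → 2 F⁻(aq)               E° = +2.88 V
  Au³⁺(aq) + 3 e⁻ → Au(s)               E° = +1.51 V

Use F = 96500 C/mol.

−793 kJ/mol

In the reaction as written F2(g) is reduced, so the F₂/F⁻ couple is the cathode and Au³⁺/Au is the anode.
E°cell = +2.88 − (+1.51) = +1.37 V; balancing electrons gives n = 6.
ΔG° = −nFE°cell = −(6)(96500)(+1.37) J/mol = −793 kJ/mol.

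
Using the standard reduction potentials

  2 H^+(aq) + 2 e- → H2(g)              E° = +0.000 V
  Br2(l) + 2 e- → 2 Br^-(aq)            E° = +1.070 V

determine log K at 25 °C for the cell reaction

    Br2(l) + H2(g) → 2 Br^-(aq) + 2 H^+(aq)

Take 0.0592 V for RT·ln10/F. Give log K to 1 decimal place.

log K = 36.1

The Br₂/Br⁻ couple is reduced (cathode); E°cell = +1.070 − (+0.000) = +1.070 V with n = 2.
At equilibrium E = 0, so log K = nE°cell / 0.0592 = (2)(+1.070) / 0.0592 = 36.1.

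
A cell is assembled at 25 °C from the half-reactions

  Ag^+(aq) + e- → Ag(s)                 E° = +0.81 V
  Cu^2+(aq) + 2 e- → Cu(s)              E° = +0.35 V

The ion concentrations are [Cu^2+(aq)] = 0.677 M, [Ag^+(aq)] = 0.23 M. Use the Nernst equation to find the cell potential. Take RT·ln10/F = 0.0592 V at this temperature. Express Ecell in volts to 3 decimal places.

Since E°(Ag⁺/Ag) > E°(Cu²⁺/Cu), Ag⁺/Ag serves as the cathode.
E°cell = +0.81 − (+0.35) = +0.46 V, with n = 2 electrons transferred.
For the overall reaction 2 Ag^+(aq) + Cu(s) → 2 Ag(s) + Cu^2+(aq), Q = [Cu^2+(aq)] / [Ag^+(aq)]^2 = 12.8, giving log Q = 1.107.
E = E° − (0.0592/n)·log Q = +0.46 − (0.0592/2)(1.107) = +0.427 V.

+0.427 V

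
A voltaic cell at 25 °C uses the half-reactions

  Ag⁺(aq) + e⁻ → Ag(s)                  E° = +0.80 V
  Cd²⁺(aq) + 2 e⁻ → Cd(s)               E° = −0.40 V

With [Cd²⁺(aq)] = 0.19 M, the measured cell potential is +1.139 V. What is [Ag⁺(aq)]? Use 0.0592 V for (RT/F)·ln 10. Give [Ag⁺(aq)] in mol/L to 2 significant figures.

The Ag⁺/Ag couple has the larger reduction potential, so it is the cathode: E°cell = +0.80 − (−0.40) = +1.20 V and n = 2.
Since E = E° − (0.0592/n)·log Q, log Q = n(E° − E)/0.0592 = 2.061.
For 2 Ag⁺(aq) + Cd(s) → 2 Ag(s) + Cd²⁺(aq), the reaction quotient is Q = [Cd²⁺(aq)] / [Ag⁺(aq)]^2.
Substituting the known concentrations and solving, log [Ag⁺(aq)] = −1.391 and [Ag⁺(aq)] = 0.041 M.

0.041 M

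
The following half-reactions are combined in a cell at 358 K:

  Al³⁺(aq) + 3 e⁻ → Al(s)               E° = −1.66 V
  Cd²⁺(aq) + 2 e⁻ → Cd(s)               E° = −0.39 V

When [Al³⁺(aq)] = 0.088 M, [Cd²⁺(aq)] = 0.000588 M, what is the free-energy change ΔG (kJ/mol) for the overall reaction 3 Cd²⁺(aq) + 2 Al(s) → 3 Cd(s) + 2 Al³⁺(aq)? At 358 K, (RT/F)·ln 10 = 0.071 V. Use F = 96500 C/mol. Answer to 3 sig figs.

−683 kJ/mol

E°cell = −0.39 − (−1.66) = +1.27 V; the balanced reaction transfers n = 6 electrons.
The reaction quotient is [Al³⁺(aq)]^2 / [Cd²⁺(aq)]^3 = 3.81×10^7; by Nernst, E = +1.27 − (0.071/6)(7.581) = +1.1803 V.
Then ΔG = −nFE = −6 × 96500 × +1.1803 J/mol = −683 kJ/mol.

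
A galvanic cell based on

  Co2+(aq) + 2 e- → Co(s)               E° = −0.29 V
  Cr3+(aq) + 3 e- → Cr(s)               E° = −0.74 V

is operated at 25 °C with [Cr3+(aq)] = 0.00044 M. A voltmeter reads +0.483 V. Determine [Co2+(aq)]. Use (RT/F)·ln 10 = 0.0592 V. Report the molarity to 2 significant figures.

Co²⁺/Co is the cathode (higher E°); E°cell = −0.29 − (−0.74) = +0.45 V with n = 6.
From the Nernst equation, log Q = n(E° − E)/0.0592 = 6·(+0.45 − (+0.483))/0.0592 = −3.345.
For 3 Co2+(aq) + 2 Cr(s) → 3 Co(s) + 2 Cr3+(aq), the reaction quotient is Q = [Cr3+(aq)]^2 / [Co2+(aq)]^3.
Solving for the unknown gives log [Co2+(aq)] = −1.123, so [Co2+(aq)] ≈ 0.075 M.

0.075 M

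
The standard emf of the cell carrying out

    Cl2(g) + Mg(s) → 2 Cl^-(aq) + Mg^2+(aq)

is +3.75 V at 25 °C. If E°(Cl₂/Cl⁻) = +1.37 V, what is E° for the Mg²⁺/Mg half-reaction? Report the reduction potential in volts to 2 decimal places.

In the reaction as written the Cl₂/Cl⁻ couple is reduced (cathode) and Mg²⁺/Mg is oxidized (anode), so E°cell = E°(Cl₂/Cl⁻) − E°(Mg²⁺/Mg).
E°(Mg²⁺/Mg) = E°(cathode) − E°cell = +1.37 − (+3.75) = −2.38 V.

−2.38 V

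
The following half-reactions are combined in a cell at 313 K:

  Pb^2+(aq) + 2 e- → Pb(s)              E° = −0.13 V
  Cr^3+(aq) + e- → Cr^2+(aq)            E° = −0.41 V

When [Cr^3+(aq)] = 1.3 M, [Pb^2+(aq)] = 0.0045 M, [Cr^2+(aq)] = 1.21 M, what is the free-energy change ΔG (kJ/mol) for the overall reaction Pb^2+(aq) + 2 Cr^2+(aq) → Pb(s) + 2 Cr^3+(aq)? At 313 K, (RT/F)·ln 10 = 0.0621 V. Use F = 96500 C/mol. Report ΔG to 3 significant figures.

The standard cell potential is −0.13 − (−0.41) = +0.28 V, with n = 2 electrons in the balanced equation.
Q = [Cr^3+(aq)]^2 / ([Pb^2+(aq)]·[Cr^2+(aq)]^2) = 257, so log Q = 2.409 and E = +0.28 − (0.0621/2)(2.409) = +0.2052 V.
Finally ΔG = −nFE = −(2)(96500 C/mol)(+0.2052 V) = −39.6 kJ/mol.

−39.6 kJ/mol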